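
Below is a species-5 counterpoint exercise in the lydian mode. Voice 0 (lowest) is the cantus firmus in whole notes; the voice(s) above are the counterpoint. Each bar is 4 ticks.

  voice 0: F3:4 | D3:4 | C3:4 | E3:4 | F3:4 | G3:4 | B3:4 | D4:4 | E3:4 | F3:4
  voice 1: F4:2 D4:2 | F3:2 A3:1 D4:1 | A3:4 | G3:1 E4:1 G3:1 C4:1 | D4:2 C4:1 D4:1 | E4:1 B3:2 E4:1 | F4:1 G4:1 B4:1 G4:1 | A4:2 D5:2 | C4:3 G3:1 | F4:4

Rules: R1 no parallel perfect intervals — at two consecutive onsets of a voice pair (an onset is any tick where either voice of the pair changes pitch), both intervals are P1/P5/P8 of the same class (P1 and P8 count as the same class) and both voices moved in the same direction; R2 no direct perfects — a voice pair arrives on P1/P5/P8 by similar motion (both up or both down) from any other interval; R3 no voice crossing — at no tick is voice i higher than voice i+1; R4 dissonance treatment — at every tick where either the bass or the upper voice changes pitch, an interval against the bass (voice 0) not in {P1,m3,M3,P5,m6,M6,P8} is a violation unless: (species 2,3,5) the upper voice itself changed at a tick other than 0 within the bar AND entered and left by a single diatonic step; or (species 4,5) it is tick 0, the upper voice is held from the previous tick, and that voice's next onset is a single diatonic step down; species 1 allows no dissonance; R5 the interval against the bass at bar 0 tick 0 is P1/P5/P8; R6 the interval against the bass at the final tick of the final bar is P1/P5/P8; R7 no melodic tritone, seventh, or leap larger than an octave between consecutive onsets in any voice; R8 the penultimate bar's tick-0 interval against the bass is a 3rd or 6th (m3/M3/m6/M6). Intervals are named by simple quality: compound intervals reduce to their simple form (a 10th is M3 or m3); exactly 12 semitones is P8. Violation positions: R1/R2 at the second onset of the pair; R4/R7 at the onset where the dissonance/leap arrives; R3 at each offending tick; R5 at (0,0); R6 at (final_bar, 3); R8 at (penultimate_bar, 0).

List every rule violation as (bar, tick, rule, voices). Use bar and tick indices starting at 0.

(6, 0, R4, (0, 1))
(7, 0, R2, (0, 1))
(8, 0, R7, (0,))
(8, 0, R7, (1,))
(9, 0, R2, (0, 1))
(9, 0, R7, (1,))

bar 0: v0=F3 v1=F4 downbeat P8
bar 1: v0=D3 v1=F3 downbeat m3
bar 2: v0=C3 v1=A3 downbeat M6
bar 3: v0=E3 v1=G3 downbeat m3
bar 4: v0=F3 v1=D4 downbeat M6
bar 5: v0=G3 v1=E4 downbeat M6
bar 6: v0=B3 v1=F4 downbeat TT
bar 7: v0=D4 v1=A4 downbeat P5
bar 8: v0=E3 v1=C4 downbeat m6
bar 9: v0=F3 v1=F4 downbeat P8
  -> R4 @ bar 6 tick 0 v(0, 1): B3/F4 TT untreated
  -> R2 @ bar 7 tick 0 v(0, 1): B3/G4 m6 -> D4/A4 P5 similar
  -> R7 @ bar 8 tick 0 v(0,): D4->E3 leap 10st
  -> R7 @ bar 8 tick 0 v(1,): D5->C4 leap 14st
  -> R2 @ bar 9 tick 0 v(0, 1): E3/G3 m3 -> F3/F4 P8 similar
  -> R7 @ bar 9 tick 0 v(1,): G3->F4 leap 10st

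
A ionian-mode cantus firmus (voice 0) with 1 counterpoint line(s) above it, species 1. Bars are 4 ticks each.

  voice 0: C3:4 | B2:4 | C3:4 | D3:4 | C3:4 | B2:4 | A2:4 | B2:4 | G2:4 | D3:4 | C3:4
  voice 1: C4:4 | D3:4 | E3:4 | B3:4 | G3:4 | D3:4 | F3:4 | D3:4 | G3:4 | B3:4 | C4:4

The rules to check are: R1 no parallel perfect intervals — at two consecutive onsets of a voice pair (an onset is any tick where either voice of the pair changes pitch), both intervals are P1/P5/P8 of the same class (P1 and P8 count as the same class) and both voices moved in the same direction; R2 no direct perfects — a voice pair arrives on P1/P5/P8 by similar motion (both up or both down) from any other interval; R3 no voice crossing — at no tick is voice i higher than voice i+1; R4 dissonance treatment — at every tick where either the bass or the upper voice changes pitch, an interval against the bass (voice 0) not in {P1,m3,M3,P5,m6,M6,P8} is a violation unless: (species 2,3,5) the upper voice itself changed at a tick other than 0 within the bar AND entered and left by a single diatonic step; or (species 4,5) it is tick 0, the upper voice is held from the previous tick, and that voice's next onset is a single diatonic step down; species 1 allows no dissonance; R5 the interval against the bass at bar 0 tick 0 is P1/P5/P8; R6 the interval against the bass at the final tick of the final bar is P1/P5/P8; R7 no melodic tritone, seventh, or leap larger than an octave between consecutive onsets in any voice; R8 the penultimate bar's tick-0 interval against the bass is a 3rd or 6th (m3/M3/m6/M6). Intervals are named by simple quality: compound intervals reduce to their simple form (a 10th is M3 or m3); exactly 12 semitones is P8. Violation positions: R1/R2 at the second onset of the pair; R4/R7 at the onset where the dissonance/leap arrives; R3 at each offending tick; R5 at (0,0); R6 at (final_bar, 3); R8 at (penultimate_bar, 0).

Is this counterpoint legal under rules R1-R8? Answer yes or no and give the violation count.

No (2 violations)

bar 0: v0=C3 v1=C4 (P8)
bar 1: v0=B2 v1=D3 (m3)
bar 2: v0=C3 v1=E3 (M3)
bar 3: v0=D3 v1=B3 (M6)
bar 4: v0=C3 v1=G3 (P5)
bar 5: v0=B2 v1=D3 (m3)
bar 6: v0=A2 v1=F3 (m6)
bar 7: v0=B2 v1=D3 (m3)
bar 8: v0=G2 v1=G3 (P8)
bar 9: v0=D3 v1=B3 (M6)
bar 10: v0=C3 v1=C4 (P8)
  R7 @ bar1.0: C4->D3 leap 10st
  R2 @ bar4.0: D3/B3 M6 -> C3/G3 P5 similar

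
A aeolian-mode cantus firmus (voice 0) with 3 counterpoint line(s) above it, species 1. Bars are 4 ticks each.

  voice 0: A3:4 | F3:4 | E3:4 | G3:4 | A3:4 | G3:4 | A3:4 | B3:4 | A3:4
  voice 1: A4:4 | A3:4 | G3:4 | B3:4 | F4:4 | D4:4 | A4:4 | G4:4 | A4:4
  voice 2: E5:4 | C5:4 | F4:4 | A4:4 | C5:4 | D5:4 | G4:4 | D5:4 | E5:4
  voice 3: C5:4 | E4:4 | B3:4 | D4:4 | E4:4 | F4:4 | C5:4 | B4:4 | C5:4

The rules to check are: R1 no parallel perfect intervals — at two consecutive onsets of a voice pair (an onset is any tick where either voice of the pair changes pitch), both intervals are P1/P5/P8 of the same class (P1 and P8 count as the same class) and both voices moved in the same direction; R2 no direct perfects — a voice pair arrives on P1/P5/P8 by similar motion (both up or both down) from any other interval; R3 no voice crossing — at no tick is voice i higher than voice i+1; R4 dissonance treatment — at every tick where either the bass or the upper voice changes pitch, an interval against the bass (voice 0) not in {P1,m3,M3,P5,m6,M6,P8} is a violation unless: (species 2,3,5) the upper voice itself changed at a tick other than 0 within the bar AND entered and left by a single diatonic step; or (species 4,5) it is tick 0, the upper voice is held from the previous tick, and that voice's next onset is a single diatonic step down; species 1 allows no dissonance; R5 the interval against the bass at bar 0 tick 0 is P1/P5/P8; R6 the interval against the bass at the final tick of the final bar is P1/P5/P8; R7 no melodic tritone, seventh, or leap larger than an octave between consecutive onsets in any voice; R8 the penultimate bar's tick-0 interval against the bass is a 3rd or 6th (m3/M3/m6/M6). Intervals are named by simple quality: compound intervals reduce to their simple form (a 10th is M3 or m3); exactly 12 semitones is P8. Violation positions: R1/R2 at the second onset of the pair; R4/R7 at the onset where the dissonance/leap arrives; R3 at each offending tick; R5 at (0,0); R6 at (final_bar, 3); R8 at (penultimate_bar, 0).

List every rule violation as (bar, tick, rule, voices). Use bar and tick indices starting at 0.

bar 0: v0=A3 v1=A4 v2=E5 v3=C5 downbeat m3
bar 1: v0=F3 v1=A3 v2=C5 v3=E4 downbeat M7
bar 2: v0=E3 v1=G3 v2=F4 v3=B3 downbeat P5
bar 3: v0=G3 v1=B3 v2=A4 v3=D4 downbeat P5
bar 4: v0=A3 v1=F4 v2=C5 v3=E4 downbeat P5
bar 5: v0=G3 v1=D4 v2=D5 v3=F4 downbeat m7
bar 6: v0=A3 v1=A4 v2=G4 v3=C5 downbeat m3
bar 7: v0=B3 v1=G4 v2=D5 v3=B4 downbeat P8
bar 8: v0=A3 v1=A4 v2=E5 v3=C5 downbeat m3
  -> R3 @ bar 0 tick 0 v(2, 3): E5 above C5
  -> R5 @ bar 0 tick 0 v(0, 3): opens on m3
  -> R3 @ bar 0 tick 1 v(2, 3): E5 above C5
  -> R3 @ bar 0 tick 2 v(2, 3): E5 above C5
  -> R3 @ bar 0 tick 3 v(2, 3): E5 above C5
  -> R1 @ bar 1 tick 0 v(0, 2): A3/E5 P5 -> F3/C5 P5 similar
  -> R2 @ bar 1 tick 0 v(1, 3): A4/C5 m3 -> A3/E4 P5 similar
  -> R3 @ bar 1 tick 0 v(2, 3): C5 above E4
  -> R4 @ bar 1 tick 0 v(0, 3): F3/E4 M7 untreated
  -> R3 @ bar 1 tick 1 v(2, 3): C5 above E4
  -> R3 @ bar 1 tick 2 v(2, 3): C5 above E4
  -> R3 @ bar 1 tick 3 v(2, 3): C5 above E4
  -> R2 @ bar 2 tick 0 v(0, 3): F3/E4 M7 -> E3/B3 P5 similar
  -> R3 @ bar 2 tick 0 v(2, 3): F4 above B3
  -> R4 @ bar 2 tick 0 v(0, 2): E3/F4 m2 untreated
  -> R3 @ bar 2 tick 1 v(2, 3): F4 above B3
  -> R3 @ bar 2 tick 2 v(2, 3): F4 above B3
  -> R3 @ bar 2 tick 3 v(2, 3): F4 above B3
  -> R1 @ bar 3 tick 0 v(0, 3): E3/B3 P5 -> G3/D4 P5 similar
  -> R2 @ bar 3 tick 0 v(2, 3): F4/B3 TT -> A4/D4 P5 similar
  -> R3 @ bar 3 tick 0 v(2, 3): A4 above D4
  -> R4 @ bar 3 tick 0 v(0, 2): G3/A4 M2 untreated
  -> R3 @ bar 3 tick 1 v(2, 3): A4 above D4
  -> R3 @ bar 3 tick 2 v(2, 3): A4 above D4
  -> R3 @ bar 3 tick 3 v(2, 3): A4 above D4
  -> R1 @ bar 4 tick 0 v(0, 3): G3/D4 P5 -> A3/E4 P5 similar
  -> R2 @ bar 4 tick 0 v(1, 2): B3/A4 m7 -> F4/C5 P5 similar
  -> R3 @ bar 4 tick 0 v(2, 3): C5 above E4
  -> R7 @ bar 4 tick 0 v(1,): B3->F4 leap 6st
  -> R3 @ bar 4 tick 1 v(2, 3): C5 above E4
  -> R3 @ bar 4 tick 2 v(2, 3): C5 above E4
  -> R3 @ bar 4 tick 3 v(2, 3): C5 above E4
  -> R2 @ bar 5 tick 0 v(0, 1): A3/F4 m6 -> G3/D4 P5 similar
  -> R3 @ bar 5 tick 0 v(2, 3): D5 above F4
  -> R4 @ bar 5 tick 0 v(0, 3): G3/F4 m7 untreated
  -> R3 @ bar 5 tick 1 v(2, 3): D5 above F4
  -> R3 @ bar 5 tick 2 v(2, 3): D5 above F4
  -> R3 @ bar 5 tick 3 v(2, 3): D5 above F4
  -> R2 @ bar 6 tick 0 v(0, 1): G3/D4 P5 -> A3/A4 P8 similar
  -> R3 @ bar 6 tick 0 v(1, 2): A4 above G4
  -> R4 @ bar 6 tick 0 v(0, 2): A3/G4 m7 untreated
  -> R3 @ bar 6 tick 1 v(1, 2): A4 above G4
  -> R3 @ bar 6 tick 2 v(1, 2): A4 above G4
  -> R3 @ bar 6 tick 3 v(1, 2): A4 above G4
  -> R3 @ bar 7 tick 0 v(2, 3): D5 above B4
  -> R8 @ bar 7 tick 0 v(0, 3): penult P8 not 3rd/6th
  -> R3 @ bar 7 tick 1 v(2, 3): D5 above B4
  -> R3 @ bar 7 tick 2 v(2, 3): D5 above B4
  -> R3 @ bar 7 tick 3 v(2, 3): D5 above B4
  -> R1 @ bar 8 tick 0 v(1, 2): G4/D5 P5 -> A4/E5 P5 similar
  -> R3 @ bar 8 tick 0 v(2, 3): E5 above C5
  -> R3 @ bar 8 tick 1 v(2, 3): E5 above C5
  -> R3 @ bar 8 tick 2 v(2, 3): E5 above C5
  -> R3 @ bar 8 tick 3 v(2, 3): E5 above C5
  -> R6 @ bar 8 tick 3 v(0, 3): closes on m3

(0, 0, R3, (2, 3))
(0, 0, R5, (0, 3))
(0, 1, R3, (2, 3))
(0, 2, R3, (2, 3))
(0, 3, R3, (2, 3))
(1, 0, R1, (0, 2))
(1, 0, R2, (1, 3))
(1, 0, R3, (2, 3))
(1, 0, R4, (0, 3))
(1, 1, R3, (2, 3))
(1, 2, R3, (2, 3))
(1, 3, R3, (2, 3))
(2, 0, R2, (0, 3))
(2, 0, R3, (2, 3))
(2, 0, R4, (0, 2))
(2, 1, R3, (2, 3))
(2, 2, R3, (2, 3))
(2, 3, R3, (2, 3))
(3, 0, R1, (0, 3))
(3, 0, R2, (2, 3))
(3, 0, R3, (2, 3))
(3, 0, R4, (0, 2))
(3, 1, R3, (2, 3))
(3, 2, R3, (2, 3))
(3, 3, R3, (2, 3))
(4, 0, R1, (0, 3))
(4, 0, R2, (1, 2))
(4, 0, R3, (2, 3))
(4, 0, R7, (1,))
(4, 1, R3, (2, 3))
(4, 2, R3, (2, 3))
(4, 3, R3, (2, 3))
(5, 0, R2, (0, 1))
(5, 0, R3, (2, 3))
(5, 0, R4, (0, 3))
(5, 1, R3, (2, 3))
(5, 2, R3, (2, 3))
(5, 3, R3, (2, 3))
(6, 0, R2, (0, 1))
(6, 0, R3, (1, 2))
(6, 0, R4, (0, 2))
(6, 1, R3, (1, 2))
(6, 2, R3, (1, 2))
(6, 3, R3, (1, 2))
(7, 0, R3, (2, 3))
(7, 0, R8, (0, 3))
(7, 1, R3, (2, 3))
(7, 2, R3, (2, 3))
(7, 3, R3, (2, 3))
(8, 0, R1, (1, 2))
(8, 0, R3, (2, 3))
(8, 1, R3, (2, 3))
(8, 2, R3, (2, 3))
(8, 3, R3, (2, 3))
(8, 3, R6, (0, 3))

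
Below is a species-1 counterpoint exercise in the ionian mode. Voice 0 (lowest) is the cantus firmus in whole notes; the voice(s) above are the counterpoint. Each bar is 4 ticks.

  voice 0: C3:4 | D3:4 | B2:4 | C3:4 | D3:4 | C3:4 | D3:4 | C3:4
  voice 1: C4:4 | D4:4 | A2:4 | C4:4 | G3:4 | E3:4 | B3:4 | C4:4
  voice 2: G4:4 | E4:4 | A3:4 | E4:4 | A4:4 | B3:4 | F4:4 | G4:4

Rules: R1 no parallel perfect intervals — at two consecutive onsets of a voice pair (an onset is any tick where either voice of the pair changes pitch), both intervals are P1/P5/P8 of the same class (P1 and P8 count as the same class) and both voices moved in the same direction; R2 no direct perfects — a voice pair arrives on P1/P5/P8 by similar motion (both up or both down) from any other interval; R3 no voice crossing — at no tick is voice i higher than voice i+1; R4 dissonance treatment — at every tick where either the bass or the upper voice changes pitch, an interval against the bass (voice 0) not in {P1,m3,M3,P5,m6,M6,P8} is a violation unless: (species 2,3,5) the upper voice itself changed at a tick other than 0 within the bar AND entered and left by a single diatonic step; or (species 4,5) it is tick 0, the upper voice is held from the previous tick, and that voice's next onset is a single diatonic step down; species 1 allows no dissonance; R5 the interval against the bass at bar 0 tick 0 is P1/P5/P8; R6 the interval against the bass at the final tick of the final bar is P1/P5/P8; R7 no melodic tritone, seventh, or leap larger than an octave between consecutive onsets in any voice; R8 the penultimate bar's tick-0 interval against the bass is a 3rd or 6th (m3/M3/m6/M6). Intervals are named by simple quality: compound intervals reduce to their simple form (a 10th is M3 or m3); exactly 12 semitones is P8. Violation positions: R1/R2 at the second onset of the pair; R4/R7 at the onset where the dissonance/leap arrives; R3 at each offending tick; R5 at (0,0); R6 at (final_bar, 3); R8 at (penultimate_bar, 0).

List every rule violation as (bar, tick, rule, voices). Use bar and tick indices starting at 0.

(1, 0, R1, (0, 1))
(1, 0, R4, (0, 2))
(2, 0, R2, (1, 2))
(2, 0, R3, (0, 1))
(2, 0, R4, (0, 1))
(2, 0, R4, (0, 2))
(2, 0, R7, (1,))
(2, 1, R3, (0, 1))
(2, 2, R3, (0, 1))
(2, 3, R3, (0, 1))
(3, 0, R2, (0, 1))
(3, 0, R7, (1,))
(4, 0, R2, (0, 2))
(4, 0, R4, (0, 1))
(5, 0, R2, (1, 2))
(5, 0, R4, (0, 2))
(5, 0, R7, (2,))
(6, 0, R7, (2,))
(7, 0, R2, (1, 2))

bar 0: v0=C3 v1=C4 v2=G4 downbeat P5
bar 1: v0=D3 v1=D4 v2=E4 downbeat M2
bar 2: v0=B2 v1=A2 v2=A3 downbeat m7
bar 3: v0=C3 v1=C4 v2=E4 downbeat M3
bar 4: v0=D3 v1=G3 v2=A4 downbeat P5
bar 5: v0=C3 v1=E3 v2=B3 downbeat M7
bar 6: v0=D3 v1=B3 v2=F4 downbeat m3
bar 7: v0=C3 v1=C4 v2=G4 downbeat P5
  -> R1 @ bar 1 tick 0 v(0, 1): C3/C4 P8 -> D3/D4 P8 similar
  -> R4 @ bar 1 tick 0 v(0, 2): D3/E4 M2 untreated
  -> R2 @ bar 2 tick 0 v(1, 2): D4/E4 M2 -> A2/A3 P8 similar
  -> R3 @ bar 2 tick 0 v(0, 1): B2 above A2
  -> R4 @ bar 2 tick 0 v(0, 1): B2/A2 M2 untreated
  -> R4 @ bar 2 tick 0 v(0, 2): B2/A3 m7 untreated
  -> R7 @ bar 2 tick 0 v(1,): D4->A2 leap 17st
  -> R3 @ bar 2 tick 1 v(0, 1): B2 above A2
  -> R3 @ bar 2 tick 2 v(0, 1): B2 above A2
  -> R3 @ bar 2 tick 3 v(0, 1): B2 above A2
  -> R2 @ bar 3 tick 0 v(0, 1): B2/A2 M2 -> C3/C4 P8 similar
  -> R7 @ bar 3 tick 0 v(1,): A2->C4 leap 15st
  -> R2 @ bar 4 tick 0 v(0, 2): C3/E4 M3 -> D3/A4 P5 similar
  -> R4 @ bar 4 tick 0 v(0, 1): D3/G3 P4 untreated
  -> R2 @ bar 5 tick 0 v(1, 2): G3/A4 M2 -> E3/B3 P5 similar
  -> R4 @ bar 5 tick 0 v(0, 2): C3/B3 M7 untreated
  -> R7 @ bar 5 tick 0 v(2,): A4->B3 leap 10st
  -> R7 @ bar 6 tick 0 v(2,): B3->F4 leap 6st
  -> R2 @ bar 7 tick 0 v(1, 2): B3/F4 TT -> C4/G4 P5 similar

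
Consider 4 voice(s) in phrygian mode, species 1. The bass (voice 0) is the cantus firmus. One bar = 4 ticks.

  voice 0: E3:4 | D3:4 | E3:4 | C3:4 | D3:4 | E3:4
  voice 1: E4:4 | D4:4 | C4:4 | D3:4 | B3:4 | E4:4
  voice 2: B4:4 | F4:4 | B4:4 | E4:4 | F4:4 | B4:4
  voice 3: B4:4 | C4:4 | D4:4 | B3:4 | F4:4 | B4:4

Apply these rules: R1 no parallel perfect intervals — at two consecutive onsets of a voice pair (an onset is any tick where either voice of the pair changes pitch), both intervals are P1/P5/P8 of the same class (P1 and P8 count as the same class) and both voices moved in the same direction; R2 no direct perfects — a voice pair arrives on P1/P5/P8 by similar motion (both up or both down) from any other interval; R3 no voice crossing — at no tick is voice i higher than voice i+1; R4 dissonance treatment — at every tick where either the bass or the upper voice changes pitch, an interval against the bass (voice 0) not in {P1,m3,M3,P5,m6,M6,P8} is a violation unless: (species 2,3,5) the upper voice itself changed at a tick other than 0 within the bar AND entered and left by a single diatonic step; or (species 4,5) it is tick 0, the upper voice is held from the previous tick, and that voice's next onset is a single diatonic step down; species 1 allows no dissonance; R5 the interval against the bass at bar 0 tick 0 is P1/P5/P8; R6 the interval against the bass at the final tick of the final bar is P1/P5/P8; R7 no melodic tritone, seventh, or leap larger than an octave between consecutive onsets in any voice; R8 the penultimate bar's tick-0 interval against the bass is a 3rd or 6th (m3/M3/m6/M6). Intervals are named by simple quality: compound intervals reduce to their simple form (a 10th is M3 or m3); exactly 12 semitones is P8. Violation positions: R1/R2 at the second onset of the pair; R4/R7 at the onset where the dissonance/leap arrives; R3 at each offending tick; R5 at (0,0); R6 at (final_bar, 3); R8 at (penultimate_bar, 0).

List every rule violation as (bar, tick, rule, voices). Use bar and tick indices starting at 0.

(1, 0, R1, (0, 1))
(1, 0, R3, (2, 3))
(1, 0, R4, (0, 3))
(1, 0, R7, (2,))
(1, 0, R7, (3,))
(1, 1, R3, (2, 3))
(1, 2, R3, (2, 3))
(1, 3, R3, (2, 3))
(2, 0, R2, (0, 2))
(2, 0, R3, (2, 3))
(2, 0, R4, (0, 3))
(2, 0, R7, (2,))
(2, 1, R3, (2, 3))
(2, 2, R3, (2, 3))
(2, 3, R3, (2, 3))
(3, 0, R3, (2, 3))
(3, 0, R4, (0, 1))
(3, 0, R4, (0, 3))
(3, 0, R7, (1,))
(3, 1, R3, (2, 3))
(3, 2, R3, (2, 3))
(3, 3, R3, (2, 3))
(4, 0, R2, (2, 3))
(4, 0, R7, (3,))
(5, 0, R1, (2, 3))
(5, 0, R2, (0, 1))
(5, 0, R2, (0, 2))
(5, 0, R2, (0, 3))
(5, 0, R2, (1, 2))
(5, 0, R2, (1, 3))
(5, 0, R7, (2,))
(5, 0, R7, (3,))

bar 0: v0=E3 v1=E4 v2=B4 v3=B4 downbeat P5
bar 1: v0=D3 v1=D4 v2=F4 v3=C4 downbeat m7
bar 2: v0=E3 v1=C4 v2=B4 v3=D4 downbeat m7
bar 3: v0=C3 v1=D3 v2=E4 v3=B3 downbeat M7
bar 4: v0=D3 v1=B3 v2=F4 v3=F4 downbeat m3
bar 5: v0=E3 v1=E4 v2=B4 v3=B4 downbeat P5
  -> R1 @ bar 1 tick 0 v(0, 1): E3/E4 P8 -> D3/D4 P8 similar
  -> R3 @ bar 1 tick 0 v(2, 3): F4 above C4
  -> R4 @ bar 1 tick 0 v(0, 3): D3/C4 m7 untreated
  -> R7 @ bar 1 tick 0 v(2,): B4->F4 leap 6st
  -> R7 @ bar 1 tick 0 v(3,): B4->C4 leap 11st
  -> R3 @ bar 1 tick 1 v(2, 3): F4 above C4
  -> R3 @ bar 1 tick 2 v(2, 3): F4 above C4
  -> R3 @ bar 1 tick 3 v(2, 3): F4 above C4
  -> R2 @ bar 2 tick 0 v(0, 2): D3/F4 m3 -> E3/B4 P5 similar
  -> R3 @ bar 2 tick 0 v(2, 3): B4 above D4
  -> R4 @ bar 2 tick 0 v(0, 3): E3/D4 m7 untreated
  -> R7 @ bar 2 tick 0 v(2,): F4->B4 leap 6st
  -> R3 @ bar 2 tick 1 v(2, 3): B4 above D4
  -> R3 @ bar 2 tick 2 v(2, 3): B4 above D4
  -> R3 @ bar 2 tick 3 v(2, 3): B4 above D4
  -> R3 @ bar 3 tick 0 v(2, 3): E4 above B3
  -> R4 @ bar 3 tick 0 v(0, 1): C3/D3 M2 untreated
  -> R4 @ bar 3 tick 0 v(0, 3): C3/B3 M7 untreated
  -> R7 @ bar 3 tick 0 v(1,): C4->D3 leap 10st
  -> R3 @ bar 3 tick 1 v(2, 3): E4 above B3
  -> R3 @ bar 3 tick 2 v(2, 3): E4 above B3
  -> R3 @ bar 3 tick 3 v(2, 3): E4 above B3
  -> R2 @ bar 4 tick 0 v(2, 3): E4/B3 P4 -> F4/F4 P1 similar
  -> R7 @ bar 4 tick 0 v(3,): B3->F4 leap 6st
  -> R1 @ bar 5 tick 0 v(2, 3): F4/F4 P1 -> B4/B4 P1 similar
  -> R2 @ bar 5 tick 0 v(0, 1): D3/B3 M6 -> E3/E4 P8 similar
  -> R2 @ bar 5 tick 0 v(0, 2): D3/F4 m3 -> E3/B4 P5 similar
  -> R2 @ bar 5 tick 0 v(0, 3): D3/F4 m3 -> E3/B4 P5 similar
  -> R2 @ bar 5 tick 0 v(1, 2): B3/F4 TT -> E4/B4 P5 similar
  -> R2 @ bar 5 tick 0 v(1, 3): B3/F4 TT -> E4/B4 P5 similar
  -> R7 @ bar 5 tick 0 v(2,): F4->B4 leap 6st
  -> R7 @ bar 5 tick 0 v(3,): F4->B4 leap 6st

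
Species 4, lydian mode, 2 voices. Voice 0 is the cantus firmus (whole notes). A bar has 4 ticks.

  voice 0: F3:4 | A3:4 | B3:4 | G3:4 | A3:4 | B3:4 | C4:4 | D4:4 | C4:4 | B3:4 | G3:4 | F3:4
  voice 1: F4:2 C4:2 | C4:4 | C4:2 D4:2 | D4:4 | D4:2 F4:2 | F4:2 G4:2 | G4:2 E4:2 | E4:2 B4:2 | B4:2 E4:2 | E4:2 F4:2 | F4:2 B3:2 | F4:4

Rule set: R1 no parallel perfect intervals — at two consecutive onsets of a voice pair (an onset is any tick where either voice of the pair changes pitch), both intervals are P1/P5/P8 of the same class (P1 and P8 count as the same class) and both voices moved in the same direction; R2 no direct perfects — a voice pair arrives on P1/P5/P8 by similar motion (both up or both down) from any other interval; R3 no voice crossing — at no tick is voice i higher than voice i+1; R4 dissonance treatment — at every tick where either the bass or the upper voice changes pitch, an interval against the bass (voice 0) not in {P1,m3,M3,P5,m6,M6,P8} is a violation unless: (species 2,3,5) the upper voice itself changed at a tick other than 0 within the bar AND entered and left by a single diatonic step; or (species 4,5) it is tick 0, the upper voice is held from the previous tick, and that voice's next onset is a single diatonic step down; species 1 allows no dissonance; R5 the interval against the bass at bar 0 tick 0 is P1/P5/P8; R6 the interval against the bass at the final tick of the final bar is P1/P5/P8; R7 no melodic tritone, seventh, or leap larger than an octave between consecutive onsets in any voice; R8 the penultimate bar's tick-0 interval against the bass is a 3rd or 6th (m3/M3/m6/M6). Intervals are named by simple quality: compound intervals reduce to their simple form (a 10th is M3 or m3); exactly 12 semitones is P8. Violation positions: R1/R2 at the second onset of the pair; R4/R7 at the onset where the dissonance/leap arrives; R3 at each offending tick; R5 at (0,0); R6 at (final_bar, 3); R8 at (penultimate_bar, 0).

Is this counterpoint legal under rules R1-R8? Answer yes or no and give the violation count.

No (11 violations)

bar 0: v0=F3 v1=F4 (P8)
bar 1: v0=A3 v1=C4 (m3)
bar 2: v0=B3 v1=C4 (m2)
bar 3: v0=G3 v1=D4 (P5)
bar 4: v0=A3 v1=D4 (P4)
bar 5: v0=B3 v1=F4 (TT)
bar 6: v0=C4 v1=G4 (P5)
bar 7: v0=D4 v1=E4 (M2)
bar 8: v0=C4 v1=B4 (M7)
bar 9: v0=B3 v1=E4 (P4)
bar 10: v0=G3 v1=F4 (m7)
bar 11: v0=F3 v1=F4 (P8)
  R4 @ bar2.0: B3/C4 m2 untreated
  R4 @ bar4.0: A3/D4 P4 untreated
  R4 @ bar5.0: B3/F4 TT untreated
  R4 @ bar7.0: D4/E4 M2 untreated
  R4 @ bar8.0: C4/B4 M7 untreated
  R4 @ bar9.0: B3/E4 P4 untreated
  R4 @ bar9.2: B3/F4 TT untreated
  R4 @ bar10.0: G3/F4 m7 untreated
  R8 @ bar10.0: penult m7 not 3rd/6th
  R7 @ bar10.2: F4->B3 leap 6st
  R7 @ bar11.0: B3->F4 leap 6st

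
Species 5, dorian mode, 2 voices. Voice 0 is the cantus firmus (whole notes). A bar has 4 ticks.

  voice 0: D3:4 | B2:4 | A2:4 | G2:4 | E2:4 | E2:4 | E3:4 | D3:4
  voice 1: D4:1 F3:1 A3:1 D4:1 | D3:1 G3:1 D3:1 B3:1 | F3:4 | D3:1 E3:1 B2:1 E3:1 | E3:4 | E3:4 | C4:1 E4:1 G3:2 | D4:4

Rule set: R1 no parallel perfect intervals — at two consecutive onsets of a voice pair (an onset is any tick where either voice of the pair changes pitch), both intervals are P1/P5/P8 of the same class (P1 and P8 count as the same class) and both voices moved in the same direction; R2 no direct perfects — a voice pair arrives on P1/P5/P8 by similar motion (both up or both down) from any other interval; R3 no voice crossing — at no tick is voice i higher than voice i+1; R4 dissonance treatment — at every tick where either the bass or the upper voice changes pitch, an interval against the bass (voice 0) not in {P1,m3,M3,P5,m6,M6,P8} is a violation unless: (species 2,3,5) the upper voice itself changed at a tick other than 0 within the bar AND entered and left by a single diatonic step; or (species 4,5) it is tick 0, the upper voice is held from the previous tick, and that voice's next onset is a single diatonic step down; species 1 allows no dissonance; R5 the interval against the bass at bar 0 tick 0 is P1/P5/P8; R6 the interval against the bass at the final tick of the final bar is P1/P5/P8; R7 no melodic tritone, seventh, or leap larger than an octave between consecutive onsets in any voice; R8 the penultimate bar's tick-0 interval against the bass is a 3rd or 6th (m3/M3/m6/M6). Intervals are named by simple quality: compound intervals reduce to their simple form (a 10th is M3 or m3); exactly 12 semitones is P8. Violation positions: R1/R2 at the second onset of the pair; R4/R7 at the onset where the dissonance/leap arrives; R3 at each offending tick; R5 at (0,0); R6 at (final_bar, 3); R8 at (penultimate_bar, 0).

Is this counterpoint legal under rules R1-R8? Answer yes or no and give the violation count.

No (2 violations)

bar 0: v0=D3 v1=D4 (P8)
bar 1: v0=B2 v1=D3 (m3)
bar 2: v0=A2 v1=F3 (m6)
bar 3: v0=G2 v1=D3 (P5)
bar 4: v0=E2 v1=E3 (P8)
bar 5: v0=E2 v1=E3 (P8)
bar 6: v0=E3 v1=C4 (m6)
bar 7: v0=D3 v1=D4 (P8)
  R7 @ bar2.0: B3->F3 leap 6st
  R2 @ bar3.0: A2/F3 m6 -> G2/D3 P5 similar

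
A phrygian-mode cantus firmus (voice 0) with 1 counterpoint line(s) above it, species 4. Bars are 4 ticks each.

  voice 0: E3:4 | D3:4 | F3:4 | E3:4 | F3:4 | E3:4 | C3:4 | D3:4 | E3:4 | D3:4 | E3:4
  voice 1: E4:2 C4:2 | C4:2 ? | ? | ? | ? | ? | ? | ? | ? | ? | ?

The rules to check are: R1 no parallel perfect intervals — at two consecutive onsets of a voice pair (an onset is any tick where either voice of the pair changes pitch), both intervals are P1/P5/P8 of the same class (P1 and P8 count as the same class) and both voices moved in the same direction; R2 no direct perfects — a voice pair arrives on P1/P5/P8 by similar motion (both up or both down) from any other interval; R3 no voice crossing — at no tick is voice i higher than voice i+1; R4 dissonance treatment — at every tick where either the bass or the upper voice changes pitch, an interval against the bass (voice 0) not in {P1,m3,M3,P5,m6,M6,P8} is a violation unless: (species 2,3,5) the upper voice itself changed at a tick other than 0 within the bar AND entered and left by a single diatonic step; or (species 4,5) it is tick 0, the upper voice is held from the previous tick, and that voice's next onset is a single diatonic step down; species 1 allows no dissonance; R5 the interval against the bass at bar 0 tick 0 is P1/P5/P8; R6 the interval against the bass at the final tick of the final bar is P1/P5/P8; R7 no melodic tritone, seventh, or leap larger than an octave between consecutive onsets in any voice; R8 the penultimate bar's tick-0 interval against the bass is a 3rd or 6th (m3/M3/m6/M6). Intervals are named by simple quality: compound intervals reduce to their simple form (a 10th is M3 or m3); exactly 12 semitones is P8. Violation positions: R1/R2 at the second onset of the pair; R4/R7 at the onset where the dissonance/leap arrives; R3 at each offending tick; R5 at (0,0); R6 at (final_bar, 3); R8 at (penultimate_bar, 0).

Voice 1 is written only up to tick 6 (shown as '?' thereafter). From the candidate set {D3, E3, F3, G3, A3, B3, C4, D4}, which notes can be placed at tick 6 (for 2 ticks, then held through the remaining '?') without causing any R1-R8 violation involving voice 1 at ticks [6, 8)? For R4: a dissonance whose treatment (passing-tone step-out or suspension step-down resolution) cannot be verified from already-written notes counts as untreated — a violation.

D3: violates R7
E3: violates R4
F3: legal
G3: violates R4
A3: legal
B3: legal
C4: legal
D4: legal

{A3, B3, C4, D4, F3}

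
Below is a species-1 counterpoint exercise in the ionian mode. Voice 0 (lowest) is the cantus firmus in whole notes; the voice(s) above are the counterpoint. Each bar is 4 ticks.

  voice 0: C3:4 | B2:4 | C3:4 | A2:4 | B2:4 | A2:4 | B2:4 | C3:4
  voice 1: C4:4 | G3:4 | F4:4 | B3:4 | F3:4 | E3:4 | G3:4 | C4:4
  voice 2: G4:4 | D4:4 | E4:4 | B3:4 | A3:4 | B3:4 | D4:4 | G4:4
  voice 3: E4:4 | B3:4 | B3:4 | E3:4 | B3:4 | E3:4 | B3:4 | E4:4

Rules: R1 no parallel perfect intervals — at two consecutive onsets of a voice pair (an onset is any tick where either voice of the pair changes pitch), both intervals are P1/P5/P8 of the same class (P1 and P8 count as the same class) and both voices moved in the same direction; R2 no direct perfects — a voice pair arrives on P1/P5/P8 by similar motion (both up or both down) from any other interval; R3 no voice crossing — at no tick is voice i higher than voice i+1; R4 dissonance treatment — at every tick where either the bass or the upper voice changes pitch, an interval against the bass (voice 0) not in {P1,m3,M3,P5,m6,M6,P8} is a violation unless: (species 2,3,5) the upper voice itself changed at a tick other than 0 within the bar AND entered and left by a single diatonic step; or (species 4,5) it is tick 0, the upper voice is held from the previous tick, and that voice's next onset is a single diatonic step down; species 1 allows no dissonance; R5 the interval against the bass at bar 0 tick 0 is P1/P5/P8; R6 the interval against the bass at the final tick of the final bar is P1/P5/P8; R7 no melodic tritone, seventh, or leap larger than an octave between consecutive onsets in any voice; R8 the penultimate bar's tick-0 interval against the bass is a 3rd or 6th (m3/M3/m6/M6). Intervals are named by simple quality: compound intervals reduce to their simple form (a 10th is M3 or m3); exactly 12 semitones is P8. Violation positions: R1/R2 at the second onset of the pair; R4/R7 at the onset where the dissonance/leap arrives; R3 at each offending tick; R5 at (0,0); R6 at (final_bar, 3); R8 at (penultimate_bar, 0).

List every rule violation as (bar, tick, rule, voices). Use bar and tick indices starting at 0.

bar 0: v0=C3 v1=C4 v2=G4 v3=E4 downbeat M3
bar 1: v0=B2 v1=G3 v2=D4 v3=B3 downbeat P8
bar 2: v0=C3 v1=F4 v2=E4 v3=B3 downbeat M7
bar 3: v0=A2 v1=B3 v2=B3 v3=E3 downbeat P5
bar 4: v0=B2 v1=F3 v2=A3 v3=B3 downbeat P8
bar 5: v0=A2 v1=E3 v2=B3 v3=E3 downbeat P5
bar 6: v0=B2 v1=G3 v2=D4 v3=B3 downbeat P8
bar 7: v0=C3 v1=C4 v2=G4 v3=E4 downbeat M3
  -> R3 @ bar 0 tick 0 v(2, 3): G4 above E4
  -> R5 @ bar 0 tick 0 v(0, 3): opens on M3
  -> R3 @ bar 0 tick 1 v(2, 3): G4 above E4
  -> R3 @ bar 0 tick 2 v(2, 3): G4 above E4
  -> R3 @ bar 0 tick 3 v(2, 3): G4 above E4
  -> R1 @ bar 1 tick 0 v(1, 2): C4/G4 P5 -> G3/D4 P5 similar
  -> R2 @ bar 1 tick 0 v(0, 3): C3/E4 M3 -> B2/B3 P8 similar
  -> R3 @ bar 1 tick 0 v(2, 3): D4 above B3
  -> R3 @ bar 1 tick 1 v(2, 3): D4 above B3
  -> R3 @ bar 1 tick 2 v(2, 3): D4 above B3
  -> R3 @ bar 1 tick 3 v(2, 3): D4 above B3
  -> R3 @ bar 2 tick 0 v(1, 2): F4 above E4
  -> R3 @ bar 2 tick 0 v(2, 3): E4 above B3
  -> R4 @ bar 2 tick 0 v(0, 1): C3/F4 P4 untreated
  -> R4 @ bar 2 tick 0 v(0, 3): C3/B3 M7 untreated
  -> R7 @ bar 2 tick 0 v(1,): G3->F4 leap 10st
  -> R3 @ bar 2 tick 1 v(1, 2): F4 above E4
  -> R3 @ bar 2 tick 1 v(2, 3): E4 above B3
  -> R3 @ bar 2 tick 2 v(1, 2): F4 above E4
  -> R3 @ bar 2 tick 2 v(2, 3): E4 above B3
  -> R3 @ bar 2 tick 3 v(1, 2): F4 above E4
  -> R3 @ bar 2 tick 3 v(2, 3): E4 above B3
  -> R2 @ bar 3 tick 0 v(0, 3): C3/B3 M7 -> A2/E3 P5 similar
  -> R2 @ bar 3 tick 0 v(1, 2): F4/E4 m2 -> B3/B3 P1 similar
  -> R2 @ bar 3 tick 0 v(1, 3): F4/B3 TT -> B3/E3 P5 similar
  -> R2 @ bar 3 tick 0 v(2, 3): E4/B3 P4 -> B3/E3 P5 similar
  -> R3 @ bar 3 tick 0 v(2, 3): B3 above E3
  -> R4 @ bar 3 tick 0 v(0, 1): A2/B3 M2 untreated
  -> R4 @ bar 3 tick 0 v(0, 2): A2/B3 M2 untreated
  -> R7 @ bar 3 tick 0 v(1,): F4->B3 leap 6st
  -> R3 @ bar 3 tick 1 v(2, 3): B3 above E3
  -> R3 @ bar 3 tick 2 v(2, 3): B3 above E3
  -> R3 @ bar 3 tick 3 v(2, 3): B3 above E3
  -> R2 @ bar 4 tick 0 v(0, 3): A2/E3 P5 -> B2/B3 P8 similar
  -> R4 @ bar 4 tick 0 v(0, 1): B2/F3 TT untreated
  -> R4 @ bar 4 tick 0 v(0, 2): B2/A3 m7 untreated
  -> R7 @ bar 4 tick 0 v(1,): B3->F3 leap 6st
  -> R2 @ bar 5 tick 0 v(0, 1): B2/F3 TT -> A2/E3 P5 similar
  -> R2 @ bar 5 tick 0 v(0, 3): B2/B3 P8 -> A2/E3 P5 similar
  -> R2 @ bar 5 tick 0 v(1, 3): F3/B3 TT -> E3/E3 P1 similar
  -> R3 @ bar 5 tick 0 v(2, 3): B3 above E3
  -> R4 @ bar 5 tick 0 v(0, 2): A2/B3 M2 untreated
  -> R3 @ bar 5 tick 1 v(2, 3): B3 above E3
  -> R3 @ bar 5 tick 2 v(2, 3): B3 above E3
  -> R3 @ bar 5 tick 3 v(2, 3): B3 above E3
  -> R1 @ bar 6 tick 0 v(1, 2): E3/B3 P5 -> G3/D4 P5 similar
  -> R2 @ bar 6 tick 0 v(0, 3): A2/E3 P5 -> B2/B3 P8 similar
  -> R3 @ bar 6 tick 0 v(2, 3): D4 above B3
  -> R8 @ bar 6 tick 0 v(0, 3): penult P8 not 3rd/6th
  -> R3 @ bar 6 tick 1 v(2, 3): D4 above B3
  -> R3 @ bar 6 tick 2 v(2, 3): D4 above B3
  -> R3 @ bar 6 tick 3 v(2, 3): D4 above B3
  -> R1 @ bar 7 tick 0 v(1, 2): G3/D4 P5 -> C4/G4 P5 similar
  -> R2 @ bar 7 tick 0 v(0, 1): B2/G3 m6 -> C3/C4 P8 similar
  -> R2 @ bar 7 tick 0 v(0, 2): B2/D4 m3 -> C3/G4 P5 similar
  -> R3 @ bar 7 tick 0 v(2, 3): G4 above E4
  -> R3 @ bar 7 tick 1 v(2, 3): G4 above E4
  -> R3 @ bar 7 tick 2 v(2, 3): G4 above E4
  -> R3 @ bar 7 tick 3 v(2, 3): G4 above E4
  -> R6 @ bar 7 tick 3 v(0, 3): closes on M3

(0, 0, R3, (2, 3))
(0, 0, R5, (0, 3))
(0, 1, R3, (2, 3))
(0, 2, R3, (2, 3))
(0, 3, R3, (2, 3))
(1, 0, R1, (1, 2))
(1, 0, R2, (0, 3))
(1, 0, R3, (2, 3))
(1, 1, R3, (2, 3))
(1, 2, R3, (2, 3))
(1, 3, R3, (2, 3))
(2, 0, R3, (1, 2))
(2, 0, R3, (2, 3))
(2, 0, R4, (0, 1))
(2, 0, R4, (0, 3))
(2, 0, R7, (1,))
(2, 1, R3, (1, 2))
(2, 1, R3, (2, 3))
(2, 2, R3, (1, 2))
(2, 2, R3, (2, 3))
(2, 3, R3, (1, 2))
(2, 3, R3, (2, 3))
(3, 0, R2, (0, 3))
(3, 0, R2, (1, 2))
(3, 0, R2, (1, 3))
(3, 0, R2, (2, 3))
(3, 0, R3, (2, 3))
(3, 0, R4, (0, 1))
(3, 0, R4, (0, 2))
(3, 0, R7, (1,))
(3, 1, R3, (2, 3))
(3, 2, R3, (2, 3))
(3, 3, R3, (2, 3))
(4, 0, R2, (0, 3))
(4, 0, R4, (0, 1))
(4, 0, R4, (0, 2))
(4, 0, R7, (1,))
(5, 0, R2, (0, 1))
(5, 0, R2, (0, 3))
(5, 0, R2, (1, 3))
(5, 0, R3, (2, 3))
(5, 0, R4, (0, 2))
(5, 1, R3, (2, 3))
(5, 2, R3, (2, 3))
(5, 3, R3, (2, 3))
(6, 0, R1, (1, 2))
(6, 0, R2, (0, 3))
(6, 0, R3, (2, 3))
(6, 0, R8, (0, 3))
(6, 1, R3, (2, 3))
(6, 2, R3, (2, 3))
(6, 3, R3, (2, 3))
(7, 0, R1, (1, 2))
(7, 0, R2, (0, 1))
(7, 0, R2, (0, 2))
(7, 0, R3, (2, 3))
(7, 1, R3, (2, 3))
(7, 2, R3, (2, 3))
(7, 3, R3, (2, 3))
(7, 3, R6, (0, 3))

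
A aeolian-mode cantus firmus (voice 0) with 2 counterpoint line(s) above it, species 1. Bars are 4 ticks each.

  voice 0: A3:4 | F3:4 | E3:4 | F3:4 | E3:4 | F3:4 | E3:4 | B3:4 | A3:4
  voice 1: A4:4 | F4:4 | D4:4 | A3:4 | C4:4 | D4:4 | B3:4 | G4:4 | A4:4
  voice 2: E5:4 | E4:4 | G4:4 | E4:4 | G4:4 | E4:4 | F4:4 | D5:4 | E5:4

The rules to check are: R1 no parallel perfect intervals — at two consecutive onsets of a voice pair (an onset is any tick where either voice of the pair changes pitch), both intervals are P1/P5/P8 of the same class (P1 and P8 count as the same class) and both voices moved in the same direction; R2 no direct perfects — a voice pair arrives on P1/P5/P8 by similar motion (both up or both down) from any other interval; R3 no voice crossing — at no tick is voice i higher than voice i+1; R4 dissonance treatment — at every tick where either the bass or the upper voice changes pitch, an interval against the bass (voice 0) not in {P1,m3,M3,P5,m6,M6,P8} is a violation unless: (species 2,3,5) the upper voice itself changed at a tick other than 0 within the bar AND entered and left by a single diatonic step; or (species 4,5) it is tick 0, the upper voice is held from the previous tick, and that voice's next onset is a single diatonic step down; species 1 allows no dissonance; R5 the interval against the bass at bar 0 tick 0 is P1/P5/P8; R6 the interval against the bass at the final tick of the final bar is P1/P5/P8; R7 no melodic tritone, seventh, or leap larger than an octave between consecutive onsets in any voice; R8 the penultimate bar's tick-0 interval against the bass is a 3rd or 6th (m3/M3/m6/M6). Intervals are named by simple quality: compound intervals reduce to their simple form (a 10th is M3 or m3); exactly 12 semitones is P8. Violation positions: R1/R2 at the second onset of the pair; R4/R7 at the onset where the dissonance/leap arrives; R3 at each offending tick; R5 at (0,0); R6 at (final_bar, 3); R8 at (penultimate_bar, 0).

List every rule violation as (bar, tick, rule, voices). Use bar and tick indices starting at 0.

bar 0: v0=A3 v1=A4 v2=E5 downbeat P5
bar 1: v0=F3 v1=F4 v2=E4 downbeat M7
bar 2: v0=E3 v1=D4 v2=G4 downbeat m3
bar 3: v0=F3 v1=A3 v2=E4 downbeat M7
bar 4: v0=E3 v1=C4 v2=G4 downbeat m3
bar 5: v0=F3 v1=D4 v2=E4 downbeat M7
bar 6: v0=E3 v1=B3 v2=F4 downbeat m2
bar 7: v0=B3 v1=G4 v2=D5 downbeat m3
bar 8: v0=A3 v1=A4 v2=E5 downbeat P5
  -> R1 @ bar 1 tick 0 v(0, 1): A3/A4 P8 -> F3/F4 P8 similar
  -> R3 @ bar 1 tick 0 v(1, 2): F4 above E4
  -> R4 @ bar 1 tick 0 v(0, 2): F3/E4 M7 untreated
  -> R3 @ bar 1 tick 1 v(1, 2): F4 above E4
  -> R3 @ bar 1 tick 2 v(1, 2): F4 above E4
  -> R3 @ bar 1 tick 3 v(1, 2): F4 above E4
  -> R4 @ bar 2 tick 0 v(0, 1): E3/D4 m7 untreated
  -> R2 @ bar 3 tick 0 v(1, 2): D4/G4 P4 -> A3/E4 P5 similar
  -> R4 @ bar 3 tick 0 v(0, 2): F3/E4 M7 untreated
  -> R1 @ bar 4 tick 0 v(1, 2): A3/E4 P5 -> C4/G4 P5 similar
  -> R4 @ bar 5 tick 0 v(0, 2): F3/E4 M7 untreated
  -> R2 @ bar 6 tick 0 v(0, 1): F3/D4 M6 -> E3/B3 P5 similar
  -> R4 @ bar 6 tick 0 v(0, 2): E3/F4 m2 untreated
  -> R2 @ bar 7 tick 0 v(1, 2): B3/F4 TT -> G4/D5 P5 similar
  -> R1 @ bar 8 tick 0 v(1, 2): G4/D5 P5 -> A4/E5 P5 similar

(1, 0, R1, (0, 1))
(1, 0, R3, (1, 2))
(1, 0, R4, (0, 2))
(1, 1, R3, (1, 2))
(1, 2, R3, (1, 2))
(1, 3, R3, (1, 2))
(2, 0, R4, (0, 1))
(3, 0, R2, (1, 2))
(3, 0, R4, (0, 2))
(4, 0, R1, (1, 2))
(5, 0, R4, (0, 2))
(6, 0, R2, (0, 1))
(6, 0, R4, (0, 2))
(7, 0, R2, (1, 2))
(8, 0, R1, (1, 2))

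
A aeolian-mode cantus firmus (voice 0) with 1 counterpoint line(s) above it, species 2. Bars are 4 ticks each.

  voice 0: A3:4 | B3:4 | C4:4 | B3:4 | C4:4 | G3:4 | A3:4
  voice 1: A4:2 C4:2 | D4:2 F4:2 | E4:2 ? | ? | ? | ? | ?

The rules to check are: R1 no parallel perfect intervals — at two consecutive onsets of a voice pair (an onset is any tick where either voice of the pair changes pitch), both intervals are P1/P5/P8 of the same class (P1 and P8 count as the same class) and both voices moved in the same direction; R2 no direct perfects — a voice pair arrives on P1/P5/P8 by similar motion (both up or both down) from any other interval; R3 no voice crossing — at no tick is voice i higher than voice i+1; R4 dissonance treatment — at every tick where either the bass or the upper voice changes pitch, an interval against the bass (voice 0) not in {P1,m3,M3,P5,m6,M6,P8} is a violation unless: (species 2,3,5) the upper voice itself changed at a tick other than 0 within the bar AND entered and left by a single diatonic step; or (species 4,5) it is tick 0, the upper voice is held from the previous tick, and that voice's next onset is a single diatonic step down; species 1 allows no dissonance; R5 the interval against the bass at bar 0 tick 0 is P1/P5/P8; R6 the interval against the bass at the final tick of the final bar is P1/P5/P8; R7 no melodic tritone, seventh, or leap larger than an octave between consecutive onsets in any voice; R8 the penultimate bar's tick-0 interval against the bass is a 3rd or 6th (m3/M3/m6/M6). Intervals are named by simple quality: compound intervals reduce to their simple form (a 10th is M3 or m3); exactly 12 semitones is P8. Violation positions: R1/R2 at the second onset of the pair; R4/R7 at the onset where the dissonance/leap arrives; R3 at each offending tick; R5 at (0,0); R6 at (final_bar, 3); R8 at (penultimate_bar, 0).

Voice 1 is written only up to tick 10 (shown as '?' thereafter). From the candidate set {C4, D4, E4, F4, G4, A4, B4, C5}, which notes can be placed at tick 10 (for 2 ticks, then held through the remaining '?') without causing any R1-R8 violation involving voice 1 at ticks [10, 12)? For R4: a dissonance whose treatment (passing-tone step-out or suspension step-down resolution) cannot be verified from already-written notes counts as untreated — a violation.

{A4, C4, C5, E4, G4}

C4: legal
D4: violates R4
E4: legal
F4: violates R4
G4: legal
A4: legal
B4: violates R4
C5: legal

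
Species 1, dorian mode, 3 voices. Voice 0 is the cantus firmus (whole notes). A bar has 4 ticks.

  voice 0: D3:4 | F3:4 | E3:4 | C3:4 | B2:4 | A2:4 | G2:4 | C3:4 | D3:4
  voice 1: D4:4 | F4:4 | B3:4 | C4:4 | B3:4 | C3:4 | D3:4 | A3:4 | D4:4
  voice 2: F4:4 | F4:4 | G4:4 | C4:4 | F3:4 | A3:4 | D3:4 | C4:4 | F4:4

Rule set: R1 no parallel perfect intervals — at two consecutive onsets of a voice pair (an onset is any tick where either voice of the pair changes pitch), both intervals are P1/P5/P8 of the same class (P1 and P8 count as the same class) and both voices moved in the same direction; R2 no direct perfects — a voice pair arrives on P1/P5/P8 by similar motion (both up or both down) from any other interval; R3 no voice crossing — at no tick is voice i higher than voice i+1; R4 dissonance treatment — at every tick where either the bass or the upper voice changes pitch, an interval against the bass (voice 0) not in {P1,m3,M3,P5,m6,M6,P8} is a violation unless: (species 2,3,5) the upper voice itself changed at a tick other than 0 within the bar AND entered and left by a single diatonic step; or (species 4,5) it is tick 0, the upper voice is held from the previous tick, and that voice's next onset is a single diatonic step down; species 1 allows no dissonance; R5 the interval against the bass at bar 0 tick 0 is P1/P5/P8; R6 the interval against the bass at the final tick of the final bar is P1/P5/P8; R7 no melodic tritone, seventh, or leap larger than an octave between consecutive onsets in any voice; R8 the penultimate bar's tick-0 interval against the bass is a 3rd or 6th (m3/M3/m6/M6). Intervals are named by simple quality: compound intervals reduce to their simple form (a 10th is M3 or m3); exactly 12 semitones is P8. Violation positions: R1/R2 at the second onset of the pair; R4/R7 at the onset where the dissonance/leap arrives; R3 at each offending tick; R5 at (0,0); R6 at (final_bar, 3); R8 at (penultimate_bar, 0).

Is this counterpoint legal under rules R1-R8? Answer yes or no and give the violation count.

bar 0: v0=D3 v1=D4 v2=F4 (m3)
bar 1: v0=F3 v1=F4 v2=F4 (P8)
bar 2: v0=E3 v1=B3 v2=G4 (m3)
bar 3: v0=C3 v1=C4 v2=C4 (P8)
bar 4: v0=B2 v1=B3 v2=F3 (TT)
bar 5: v0=A2 v1=C3 v2=A3 (P8)
bar 6: v0=G2 v1=D3 v2=D3 (P5)
bar 7: v0=C3 v1=A3 v2=C4 (P8)
bar 8: v0=D3 v1=D4 v2=F4 (m3)
  R5 @ bar0.0: opens on m3
  R1 @ bar1.0: D3/D4 P8 -> F3/F4 P8 similar
  R2 @ bar2.0: F3/F4 P8 -> E3/B3 P5 similar
  R7 @ bar2.0: F4->B3 leap 6st
  R2 @ bar3.0: E3/G4 m3 -> C3/C4 P8 similar
  R1 @ bar4.0: C3/C4 P8 -> B2/B3 P8 similar
  R3 @ bar4.0: B3 above F3
  R4 @ bar4.0: B2/F3 TT untreated
  R3 @ bar4.1: B3 above F3
  R3 @ bar4.2: B3 above F3
  R3 @ bar4.3: B3 above F3
  R7 @ bar5.0: B3->C3 leap 11st
  R2 @ bar6.0: A2/A3 P8 -> G2/D3 P5 similar
  R2 @ bar7.0: G2/D3 P5 -> C3/C4 P8 similar
  R7 @ bar7.0: D3->C4 leap 10st
  R8 @ bar7.0: penult P8 not 3rd/6th
  R2 @ bar8.0: C3/A3 M6 -> D3/D4 P8 similar
  R6 @ bar8.3: closes on m3

No (18 violations)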